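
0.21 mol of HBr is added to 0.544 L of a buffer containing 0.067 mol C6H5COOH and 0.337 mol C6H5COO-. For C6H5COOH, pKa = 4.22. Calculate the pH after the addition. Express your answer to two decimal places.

After neutralization: n(C6H5COOH) = 0.277 mol, n(C6H5COO-) = 0.127 mol.
pH = pKa + log([A⁻]/[HA]) = 4.22 + log(0.127/0.277) = 4.22 -0.339

pH = 3.88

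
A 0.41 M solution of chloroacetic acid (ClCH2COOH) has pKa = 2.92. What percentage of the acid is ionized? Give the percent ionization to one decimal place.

ClCH2COOH ⇌ ClCH2COO- + H+; let x = [H+] at equilibrium.
Ka = 10^(−2.92) = 1.20 × 10^-3
Ka = x²/(C₀ − x); solving the quadratic gives x = 2.16 × 10^-2 M.
% ionization = x/C₀ × 100% = 2.16 × 10^-2/0.41 × 100% = 5.3%

5.3%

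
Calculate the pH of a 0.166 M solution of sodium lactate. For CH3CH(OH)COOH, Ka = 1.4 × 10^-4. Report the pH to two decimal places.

CH3CH(OH)COO- is the conjugate base of the weak acid CH3CH(OH)COOH.
Kb = Kw/Ka = 1.0×10^-14 / 1.4 × 10^-4 = 7.14 × 10^-11
From the ICE table, Kb = x²/(0.166 − x) = 7.14 × 10^-11.
Since Kb ≪ C₀, x ≈ √(Kb·C₀) = 3.44 × 10^-6 M.
Check: 0.0021% ionized — well under 5%, approximation valid.
pOH = 5.46, so pH = 14.00 − pOH = 8.54

pH = 8.54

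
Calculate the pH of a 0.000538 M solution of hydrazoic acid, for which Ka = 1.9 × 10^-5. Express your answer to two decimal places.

HN3 ⇌ N3- + H+
From the ICE table, Ka = [H+]²/(0.000538 − [H+]) = 1.9 × 10^-5.
Here C₀/Ka ≈ 28.3, so the small-[H+] approximation fails. Use the quadratic:
[H+] = [−1.9e-05 + √(1.9e-05² + 4.09e-08)]/2 = 9.20 × 10^-5 M
pH = −log[H+] = −log(9.20 × 10^-5) = 4.04

pH = 4.04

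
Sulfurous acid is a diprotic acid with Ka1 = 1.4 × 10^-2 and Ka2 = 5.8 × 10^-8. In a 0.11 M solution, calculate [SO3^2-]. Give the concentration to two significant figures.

First ionization gives [H+] ≈ [HSO3-] = 3.29 × 10^-2 M.
Second step: Ka2 = [H+][SO3^2-]/[HSO3-] ≈ [SO3^2-] (since [H+] ≈ [HSO3-]).
So [SO3^2-] ≈ Ka2.

5.8 × 10^-8 M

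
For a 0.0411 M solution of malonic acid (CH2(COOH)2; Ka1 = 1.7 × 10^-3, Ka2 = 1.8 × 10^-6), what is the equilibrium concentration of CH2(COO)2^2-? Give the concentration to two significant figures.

First ionization gives [H+] ≈ [CH2(COOH)COO-] = 7.55 × 10^-3 M.
Second step: Ka2 = [H+][CH2(COO)2^2-]/[CH2(COOH)COO-] ≈ [CH2(COO)2^2-] (since [H+] ≈ [CH2(COOH)COO-]).
So [CH2(COO)2^2-] ≈ Ka2.

1.8 × 10^-6 M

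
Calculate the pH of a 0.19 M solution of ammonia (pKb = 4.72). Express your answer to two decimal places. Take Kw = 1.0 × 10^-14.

NH3 + H2O ⇌ NH4+ + OH-
Kb = 10^(−4.72) = 1.91 × 10^-5
Kb = [OH-]²/(0.19 − [OH-]) = 1.91 × 10^-5
Neglecting [OH-] in the denominator: [OH-] = √(1.91 × 10^-5 × 0.19) = 1.90 × 10^-3 M
([OH-]/C₀ = 1% < 5%, so the approximation holds.)
pOH = 2.72, so pH = 14.00 − pOH = 11.28

pH = 11.28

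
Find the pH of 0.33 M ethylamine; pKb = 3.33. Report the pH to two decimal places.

C2H5NH2 + H2O ⇌ C2H5NH3+ + OH-
Kb = 10^(−3.33) = 4.68 × 10^-4
Kb = [OH-]²/(0.33 − [OH-]) = 4.68 × 10^-4
Neglecting [OH-] in the denominator: [OH-] = √(4.68 × 10^-4 × 0.33) = 1.24 × 10^-2 M
Check: 3.8% ionized — well under 5%, approximation valid.
pOH = 1.91, so pH = 14.00 − pOH = 12.09

pH = 12.09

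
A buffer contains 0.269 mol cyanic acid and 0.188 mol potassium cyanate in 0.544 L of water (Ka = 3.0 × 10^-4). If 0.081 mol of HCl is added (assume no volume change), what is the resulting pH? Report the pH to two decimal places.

Added H+ converts OCN- to HOCN: HOCN → 0.35 mol, OCN- → 0.107 mol.
pKa = −log(3.0 × 10^-4) = 3.523
pH = pKa + log([A⁻]/[HA]) = 3.523 + log(0.107/0.35) = 3.523 -0.515

pH = 3.01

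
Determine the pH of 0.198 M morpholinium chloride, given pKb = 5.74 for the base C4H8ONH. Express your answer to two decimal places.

pH = 4.48

C4H8ONH2+ is the conjugate acid of the weak base C4H8ONH.
Kb = 10^(−5.74) = 1.82 × 10^-6
Ka = Kw/Kb = 1.0×10^-14 / 1.82 × 10^-6 = 5.49 × 10^-9
From the ICE table, Ka = [H+]²/(0.198 − [H+]) = 5.49 × 10^-9.
Neglecting [H+] in the denominator: [H+] = √(5.49 × 10^-9 × 0.198) = 3.30 × 10^-5 M
([H+]/C₀ = 0.017% < 5%, so the approximation holds.)
pH = −log(3.30 × 10^-5) = 4.48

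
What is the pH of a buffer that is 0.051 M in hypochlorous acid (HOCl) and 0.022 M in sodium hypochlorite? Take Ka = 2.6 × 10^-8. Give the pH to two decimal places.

pKa = −log(2.6 × 10^-8) = 7.585
pH = pKa + log([A⁻]/[HA]) = 7.585 + log(0.022/0.051)
pH = 7.585 + (-0.365) = 7.22

pH = 7.22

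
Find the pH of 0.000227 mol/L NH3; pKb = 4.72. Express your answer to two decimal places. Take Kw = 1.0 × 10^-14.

pH = 9.76

NH3 + H2O ⇌ NH4+ + OH-
Kb = 10^(−4.72) = 1.91 × 10^-5
From the ICE table, Kb = [OH-]²/(0.000227 − [OH-]) = 1.91 × 10^-5.
The 5% rule fails; solving [OH-]² + Kb·[OH-] − Kb·C₀ = 0 exactly:
[OH-] = [−1.91e-05 + √(1.91e-05² + 1.73e-08)]/2 = 5.70 × 10^-5 M
pOH = −log(5.70 × 10^-5) = 4.24; pH = 14.00 − 4.24 = 9.76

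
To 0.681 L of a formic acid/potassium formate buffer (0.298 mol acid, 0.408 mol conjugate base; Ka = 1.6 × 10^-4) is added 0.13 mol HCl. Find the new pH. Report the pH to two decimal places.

pH = 3.61

Added H+ converts HCOO- to HCOOH: HCOOH → 0.428 mol, HCOO- → 0.278 mol.
pKa = −log(1.6 × 10^-4) = 3.796
pH = pKa + log([A⁻]/[HA]) = 3.796 + log(0.278/0.428) = 3.796 -0.187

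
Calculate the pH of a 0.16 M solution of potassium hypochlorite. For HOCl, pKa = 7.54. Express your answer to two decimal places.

OCl- is the conjugate base of the weak acid HOCl.
Ka = 10^(−7.54) = 2.88 × 10^-8
Kb = Kw/Ka = 1.0×10^-14 / 2.88 × 10^-8 = 3.47 × 10^-7
Kb = x²/(0.16 − x) = 3.47 × 10^-7
Neglecting x in the denominator: x = √(3.47 × 10^-7 × 0.16) = 2.36 × 10^-4 M
(x/C₀ = 0.15% < 5%, so the approximation holds.)
pOH = 3.63, so pH = 14.00 − pOH = 10.37

pH = 10.37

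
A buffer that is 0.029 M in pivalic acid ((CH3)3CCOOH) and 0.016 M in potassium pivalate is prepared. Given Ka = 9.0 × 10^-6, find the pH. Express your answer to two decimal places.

pKa = −log(9.0 × 10^-6) = 5.046
pH = pKa + log([A⁻]/[HA]) = 5.046 + log(0.016/0.029)
pH = 5.046 + (-0.258) = 4.79

pH = 4.79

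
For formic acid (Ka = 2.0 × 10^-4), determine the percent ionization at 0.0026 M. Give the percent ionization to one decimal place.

HCOOH ⇌ HCOO- + H+; let x = [H+] at equilibrium.
Solve x² + 0.0002x − 5.2e-07 = 0 → x = 6.28 × 10^-4 M
Fraction ionized = 6.28 × 10^-4 / 0.0026 = 0.2415 → 24.2%

24.2%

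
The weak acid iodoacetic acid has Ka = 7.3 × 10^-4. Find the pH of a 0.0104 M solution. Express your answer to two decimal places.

ICH2COOH ⇌ ICH2COO- + H+
Ka = [H+]²/(0.0104 − [H+]) = 7.3 × 10^-4
[H+] is not negligible relative to C₀; solve [H+]² + 0.00073·[H+] − 7.59e-06 = 0.
[H+] = [−0.00073 + √(0.00073² + 3.04e-05)]/2 = 2.41 × 10^-3 M
pH = −log(2.41 × 10^-3) = 2.62

pH = 2.62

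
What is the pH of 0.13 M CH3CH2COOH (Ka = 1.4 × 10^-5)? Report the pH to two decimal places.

CH3CH2COOH ⇌ CH3CH2COO- + H+
From the ICE table, Ka = [H+]²/(0.13 − [H+]) = 1.4 × 10^-5.
Since Ka ≪ C₀, [H+] ≈ √(Ka·C₀) = 1.35 × 10^-3 M.
([H+]/C₀ = 1% < 5%, so the approximation holds.)
pH = −log[H+] = −log(1.35 × 10^-3) = 2.87

pH = 2.87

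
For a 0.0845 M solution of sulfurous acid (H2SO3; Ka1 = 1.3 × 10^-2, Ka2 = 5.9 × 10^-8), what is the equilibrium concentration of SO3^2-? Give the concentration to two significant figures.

5.9 × 10^-8 M

First ionization gives [H+] ≈ [HSO3-] = 2.73 × 10^-2 M.
Second step: Ka2 = [H+][SO3^2-]/[HSO3-] ≈ [SO3^2-] (since [H+] ≈ [HSO3-]).
So [SO3^2-] ≈ Ka2.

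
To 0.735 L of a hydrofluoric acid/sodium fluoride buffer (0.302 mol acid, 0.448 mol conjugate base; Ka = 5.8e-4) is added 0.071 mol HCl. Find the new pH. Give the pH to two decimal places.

pH = 3.24

After neutralization: n(HF) = 0.373 mol, n(F-) = 0.377 mol.
pKa = −log(5.8 × 10^-4) = 3.237
Henderson–Hasselbalch with mole ratio 0.377/0.373: pH = 3.237 + (+0.005)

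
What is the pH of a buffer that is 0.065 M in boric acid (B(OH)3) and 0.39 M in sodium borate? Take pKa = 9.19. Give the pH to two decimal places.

pH = 9.97

pH = pKa + log([A⁻]/[HA]) = 9.19 + log(0.39/0.065)
pH = 9.19 + (+0.778) = 9.97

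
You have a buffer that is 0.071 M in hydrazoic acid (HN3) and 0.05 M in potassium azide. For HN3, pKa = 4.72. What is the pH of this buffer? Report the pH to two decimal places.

Henderson–Hasselbalch: pH = pKa + log([N3-]/[HN3]) = 4.72 + log(0.05/0.071)
pH = 4.72 + (-0.152) = 4.57

pH = 4.57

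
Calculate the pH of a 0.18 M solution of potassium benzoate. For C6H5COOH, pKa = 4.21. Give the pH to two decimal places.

pH = 8.73

C6H5COO- is the conjugate base of the weak acid C6H5COOH.
Ka = 10^(−4.21) = 6.17 × 10^-5
Kb = Kw/Ka = 1.0×10^-14 / 6.17 × 10^-5 = 1.62 × 10^-10
From the ICE table, Kb = [OH-]²/(0.18 − [OH-]) = 1.62 × 10^-10.
Since Kb ≪ C₀, [OH-] ≈ √(Kb·C₀) = 5.40 × 10^-6 M.
([OH-]/C₀ = 0.003% < 5%, so the approximation holds.)
pOH = 5.27, so pH = 14.00 − pOH = 8.73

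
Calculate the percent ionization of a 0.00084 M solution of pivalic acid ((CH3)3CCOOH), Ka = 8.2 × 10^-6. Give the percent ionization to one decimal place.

(CH3)3CCOOH ⇌ (CH3)3CCOO- + H+; let x = [H+] at equilibrium.
Ka = x²/(C₀ − x); solving the quadratic gives x = 7.90 × 10^-5 M.
Fraction ionized = 7.90 × 10^-5 / 0.00084 = 0.0940 → 9.4%

9.4%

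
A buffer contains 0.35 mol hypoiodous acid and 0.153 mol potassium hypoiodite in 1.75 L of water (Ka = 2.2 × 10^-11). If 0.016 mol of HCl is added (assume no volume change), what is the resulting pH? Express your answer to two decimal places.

pH = 10.23

After neutralization: n(HOI) = 0.366 mol, n(OI-) = 0.137 mol.
pKa = −log(2.2 × 10^-11) = 10.658
Henderson–Hasselbalch with mole ratio 0.137/0.366: pH = 10.658 + (-0.427)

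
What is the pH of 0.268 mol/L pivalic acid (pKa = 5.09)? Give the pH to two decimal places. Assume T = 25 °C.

(CH3)3CCOOH ⇌ (CH3)3CCOO- + H+
Ka = 10^(−5.09) = 8.13 × 10^-6
From the ICE table, Ka = [H+]²/(0.268 − [H+]) = 8.13 × 10^-6.
Assume [H+] ≪ 0.268: [H+] ≈ √(8.13 × 10^-6 × 0.268) = 1.48 × 10^-3 M
([H+]/C₀ = 0.55% < 5%, so the approximation holds.)
pH = −log[H+] = −log(1.48 × 10^-3) = 2.83

pH = 2.83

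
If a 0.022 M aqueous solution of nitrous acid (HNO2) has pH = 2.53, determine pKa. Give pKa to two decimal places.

pKa = 3.34

[H+] = 10^(-2.53) = 2.95 × 10^-3 M
At equilibrium [HA] = 0.022 − 2.95 × 10^-3 = 1.90 × 10^-2 M
Ka = [H+][A-]/[HA] = (2.95 × 10^-3)² / 1.90 × 10^-2 = 4.58 × 10^-4
pKa = -log(4.58 × 10^-4) = 3.34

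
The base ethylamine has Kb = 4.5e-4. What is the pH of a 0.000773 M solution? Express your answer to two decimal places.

pH = 10.61

C2H5NH2 + H2O ⇌ C2H5NH3+ + OH-
Let x = [OH-] at equilibrium. Kb = x²/(0.000773 − x).
Here C₀/Kb ≈ 1.72, so the small-x approximation fails. Use the quadratic:
x = [−0.00045 + √(0.00045² + 1.39e-06)]/2 = 4.06 × 10^-4 M
pOH = −log(4.06 × 10^-4) = 3.39; pH = 14.00 − 3.39 = 10.61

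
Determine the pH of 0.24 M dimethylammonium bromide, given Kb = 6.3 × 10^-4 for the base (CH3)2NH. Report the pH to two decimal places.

pH = 5.71

(CH3)2NH2+ is the conjugate acid of the weak base (CH3)2NH.
Ka = Kw/Kb = 1.0×10^-14 / 6.3 × 10^-4 = 1.59 × 10^-11
Ka = x²/(0.24 − x) = 1.59 × 10^-11
Neglecting x in the denominator: x = √(1.59 × 10^-11 × 0.24) = 1.95 × 10^-6 M
(x/C₀ = 0.00081% < 5%, so the approximation holds.)
pH = −log[H+] = −log(1.95 × 10^-6) = 5.71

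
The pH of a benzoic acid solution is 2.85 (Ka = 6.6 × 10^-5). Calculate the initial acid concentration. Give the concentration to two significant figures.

C₀ = 3.2 × 10^-2 M

[H+] = 10^(-2.85) = 1.41 × 10^-3 M = x
Ka = x²/(C₀ − x) ⇒ C₀ = x + x²/Ka
C₀ = 1.41 × 10^-3 + (1.41 × 10^-3)²/(6.6 × 10^-5) = 3.15 × 10^-2 M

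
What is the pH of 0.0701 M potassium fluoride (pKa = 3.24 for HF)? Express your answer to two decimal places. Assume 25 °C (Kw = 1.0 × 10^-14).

F- is the conjugate base of the weak acid HF.
Ka = 10^(−3.24) = 5.75 × 10^-4
Kb = Kw/Ka = 1.0×10^-14 / 5.75 × 10^-4 = 1.74 × 10^-11
From the ICE table, Kb = [OH-]²/(0.0701 − [OH-]) = 1.74 × 10^-11.
Assume [OH-] ≪ 0.0701: [OH-] ≈ √(1.74 × 10^-11 × 0.0701) = 1.10 × 10^-6 M
([OH-]/C₀ = 0.0016% < 5%, so the approximation holds.)
pOH = 5.96, so pH = 14.00 − pOH = 8.04

pH = 8.04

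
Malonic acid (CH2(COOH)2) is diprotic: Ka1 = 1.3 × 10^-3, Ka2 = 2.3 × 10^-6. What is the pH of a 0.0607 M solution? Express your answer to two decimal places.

pH = 2.08

Since Ka1 ≫ Ka2, the first ionization dominates [H+].
Ka1 = x²/(0.0607 − x) = 1.3 × 10^-3
Solving the quadratic: x = (−Ka1 + √(Ka1² + 4·Ka1·C₀))/2 = 8.26 × 10^-3 M
pH = −log(8.26 × 10^-3) = 2.08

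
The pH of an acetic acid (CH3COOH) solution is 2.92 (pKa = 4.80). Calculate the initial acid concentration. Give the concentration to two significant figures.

[H+] = 10^(-2.92) = 1.20 × 10^-3 M = x
Ka = 10^(−4.80) = 1.58 × 10^-5
Ka = x²/(C₀ − x) ⇒ C₀ = x + x²/Ka
C₀ = 1.20 × 10^-3 + (1.20 × 10^-3)²/(1.58 × 10^-5) = 9.23 × 10^-2 M

C₀ = 9.2 × 10^-2 M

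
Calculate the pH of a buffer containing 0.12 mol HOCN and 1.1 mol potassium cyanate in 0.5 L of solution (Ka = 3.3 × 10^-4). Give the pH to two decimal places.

pH = 4.44

pKa = −log(3.3 × 10^-4) = 3.481
Using pH = pKa + log([base]/[acid]) with [base]/[acid] = 1.1/0.12:
pH = 3.481 + (+0.962) = 4.44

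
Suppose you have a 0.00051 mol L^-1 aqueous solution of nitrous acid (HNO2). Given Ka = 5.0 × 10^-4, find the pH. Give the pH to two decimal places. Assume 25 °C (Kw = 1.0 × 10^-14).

pH = 3.50

HNO2 ⇌ NO2- + H+
From the ICE table, Ka = [H+]²/(0.00051 − [H+]) = 5.0 × 10^-4.
The 5% rule fails; solving [H+]² + Ka·[H+] − Ka·C₀ = 0 exactly:
[H+] = [−0.0005 + √(0.0005² + 1.02e-06)]/2 = 3.13 × 10^-4 M
pH = −log[H+] = −log(3.13 × 10^-4) = 3.50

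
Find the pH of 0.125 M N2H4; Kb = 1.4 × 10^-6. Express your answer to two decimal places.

pH = 10.62

N2H4 + H2O ⇌ N2H5+ + OH-
Kb = [OH-]²/(0.125 − [OH-]) = 1.4 × 10^-6
Neglecting [OH-] in the denominator: [OH-] = √(1.4 × 10^-6 × 0.125) = 4.18 × 10^-4 M
Check: 0.33% ionized — well under 5%, approximation valid.
pOH = 3.38, so pH = 14.00 − pOH = 10.62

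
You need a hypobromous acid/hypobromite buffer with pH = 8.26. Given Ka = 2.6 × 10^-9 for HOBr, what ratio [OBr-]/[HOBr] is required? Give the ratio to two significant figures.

ratio = 0.47

pKa = -log(2.6 × 10^-9) = 8.585
pH = pKa + log(r) ⇒ log(r) = 8.26 − 8.585 = -0.325
r = [OBr-]/[HOBr] = 10^(-0.325) = 0.473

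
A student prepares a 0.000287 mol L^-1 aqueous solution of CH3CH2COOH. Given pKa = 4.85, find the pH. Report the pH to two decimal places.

pH = 4.24

CH3CH2COOH ⇌ CH3CH2COO- + H+
Ka = 10^(−4.85) = 1.41 × 10^-5
Ka = [H+]²/(0.000287 − [H+]) = 1.41 × 10^-5
Here C₀/Ka ≈ 20.4, so the small-[H+] approximation fails. Use the quadratic:
[H+] = [−1.41e-05 + √(1.41e-05² + 1.62e-08)]/2 = 5.70 × 10^-5 M
pH = −log(5.70 × 10^-5) = 4.24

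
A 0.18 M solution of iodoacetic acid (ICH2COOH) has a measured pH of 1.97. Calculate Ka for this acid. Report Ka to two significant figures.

[H+] = 10^(-1.97) = 1.07 × 10^-2 M
At equilibrium [HA] = 0.18 − 1.07 × 10^-2 = 1.69 × 10^-1 M
Ka = [H+][A-]/[HA] = (1.07 × 10^-2)² / 1.69 × 10^-1 = 6.8 × 10^-4

Ka = 6.8 × 10^-4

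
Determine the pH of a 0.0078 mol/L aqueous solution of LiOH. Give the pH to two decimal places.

LiOH is a strong base; [OH-] = 0.0078 M.
pOH = -log(0.0078) = 2.11
pH = 14.00 - 2.11 = 11.89

pH = 11.89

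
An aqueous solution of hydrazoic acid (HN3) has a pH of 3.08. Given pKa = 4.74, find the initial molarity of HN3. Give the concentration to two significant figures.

C₀ = 3.9 × 10^-2 M

[H+] = 10^(-3.08) = 8.32 × 10^-4 M = x
Ka = 10^(−4.74) = 1.82 × 10^-5
Ka = x²/(C₀ − x) ⇒ C₀ = x + x²/Ka
C₀ = 8.32 × 10^-4 + (8.32 × 10^-4)²/(1.82 × 10^-5) = 3.89 × 10^-2 M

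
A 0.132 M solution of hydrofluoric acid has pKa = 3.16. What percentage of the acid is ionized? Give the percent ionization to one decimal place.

HF ⇌ F- + H+; let x = [H+] at equilibrium.
Ka = 10^(−3.16) = 6.92 × 10^-4
Ka = x²/(C₀ − x); solving the quadratic gives x = 9.22 × 10^-3 M.
% ionization = x/C₀ × 100% = 9.22 × 10^-3/0.132 × 100% = 7.0%

7.0%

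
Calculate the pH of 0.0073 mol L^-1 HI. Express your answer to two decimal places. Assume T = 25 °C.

pH = 2.14

HI is a strong acid and dissociates completely, so [H+] = 0.0073 M.
pH = -log(0.0073) = 2.14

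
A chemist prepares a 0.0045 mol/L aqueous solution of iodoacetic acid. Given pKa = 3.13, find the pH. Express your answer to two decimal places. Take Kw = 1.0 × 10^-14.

pH = 2.83

ICH2COOH ⇌ ICH2COO- + H+
Ka = 10^(−3.13) = 7.41 × 10^-4
Let x = [H+] at equilibrium. Ka = x²/(0.0045 − x).
Here C₀/Ka ≈ 6.07, so the small-x approximation fails. Use the quadratic:
x = [−0.000741 + √(0.000741² + 1.33e-05)]/2 = 1.49 × 10^-3 M
pH = −log(1.49 × 10^-3) = 2.83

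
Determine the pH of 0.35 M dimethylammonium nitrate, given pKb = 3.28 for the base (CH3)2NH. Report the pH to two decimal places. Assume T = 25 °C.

pH = 5.59

(CH3)2NH2+ is the conjugate acid of the weak base (CH3)2NH.
Kb = 10^(−3.28) = 5.25 × 10^-4
Ka = Kw/Kb = 1.0×10^-14 / 5.25 × 10^-4 = 1.90 × 10^-11
From the ICE table, Ka = [H+]²/(0.35 − [H+]) = 1.90 × 10^-11.
Assume [H+] ≪ 0.35: [H+] ≈ √(1.90 × 10^-11 × 0.35) = 2.58 × 10^-6 M
pH = −log[H+] = −log(2.58 × 10^-6) = 5.59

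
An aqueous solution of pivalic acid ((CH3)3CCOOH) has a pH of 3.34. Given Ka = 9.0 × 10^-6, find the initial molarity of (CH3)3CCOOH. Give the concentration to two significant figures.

[H+] = 10^(-3.34) = 4.57 × 10^-4 M = x
Ka = x²/(C₀ − x) ⇒ C₀ = x + x²/Ka
C₀ = 4.57 × 10^-4 + (4.57 × 10^-4)²/(9.0 × 10^-6) = 2.37 × 10^-2 M

C₀ = 2.4 × 10^-2 M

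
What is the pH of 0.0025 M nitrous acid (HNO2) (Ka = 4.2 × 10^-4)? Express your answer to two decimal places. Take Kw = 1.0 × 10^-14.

pH = 3.08

HNO2 ⇌ NO2- + H+
Ka = [H+]²/(0.0025 − [H+]) = 4.2 × 10^-4
Here C₀/Ka ≈ 5.95, so the small-[H+] approximation fails. Use the quadratic:
[H+] = [−0.00042 + √(0.00042² + 4.2e-06)]/2 = 8.36 × 10^-4 M
pH = −log(8.36 × 10^-4) = 3.08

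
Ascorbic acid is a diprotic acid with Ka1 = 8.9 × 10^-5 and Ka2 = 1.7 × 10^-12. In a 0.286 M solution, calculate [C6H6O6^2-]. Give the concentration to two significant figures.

1.7 × 10^-12 M

First ionization gives [H+] ≈ [HC6H6O6-] = 5.05 × 10^-3 M.
Second step: Ka2 = [H+][C6H6O6^2-]/[HC6H6O6-] ≈ [C6H6O6^2-] (since [H+] ≈ [HC6H6O6-]).
So [C6H6O6^2-] ≈ Ka2.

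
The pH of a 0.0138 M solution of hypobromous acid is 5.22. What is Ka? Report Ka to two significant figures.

[H+] = 10^(-5.22) = 6.03 × 10^-6 M
At equilibrium [HA] = 0.0138 − 6.03 × 10^-6 = 1.38 × 10^-2 M
Ka = [H+][A-]/[HA] = (6.03 × 10^-6)² / 1.38 × 10^-2 = 2.6 × 10^-9

Ka = 2.6 × 10^-9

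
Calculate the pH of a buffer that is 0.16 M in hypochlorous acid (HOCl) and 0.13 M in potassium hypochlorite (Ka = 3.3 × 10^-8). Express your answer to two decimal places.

pH = 7.39

pKa = −log(3.3 × 10^-8) = 7.481
Using pH = pKa + log([base]/[acid]) with [base]/[acid] = 0.13/0.16:
pH = 7.481 + (-0.090) = 7.39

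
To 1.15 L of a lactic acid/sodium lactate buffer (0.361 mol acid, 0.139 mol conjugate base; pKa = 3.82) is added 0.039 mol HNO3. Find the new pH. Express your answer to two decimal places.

pH = 3.22

After neutralization: n(CH3CH(OH)COOH) = 0.4 mol, n(CH3CH(OH)COO-) = 0.1 mol.
pH = pKa + log([A⁻]/[HA]) = 3.82 + log(0.1/0.4) = 3.82 -0.602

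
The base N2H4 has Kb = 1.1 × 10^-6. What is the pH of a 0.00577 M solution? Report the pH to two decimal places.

N2H4 + H2O ⇌ N2H5+ + OH-
From the ICE table, Kb = x²/(0.00577 − x) = 1.1 × 10^-6.
Neglecting x in the denominator: x = √(1.1 × 10^-6 × 0.00577) = 7.97 × 10^-5 M
pOH = 4.10, so pH = 14.00 − pOH = 9.90

pH = 9.90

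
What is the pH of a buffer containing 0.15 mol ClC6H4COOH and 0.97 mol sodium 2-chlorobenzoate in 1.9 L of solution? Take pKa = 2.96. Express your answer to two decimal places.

Using pH = pKa + log([base]/[acid]) with [base]/[acid] = 0.97/0.15:
pH = 2.96 + (+0.811) = 3.77

pH = 3.77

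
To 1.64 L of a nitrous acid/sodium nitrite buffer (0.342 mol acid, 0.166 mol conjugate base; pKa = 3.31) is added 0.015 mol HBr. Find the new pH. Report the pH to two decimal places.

pH = 2.94

Added H+ converts NO2- to HNO2: HNO2 → 0.357 mol, NO2- → 0.151 mol.
pH = pKa + log(n_NO2-/n_HNO2) = 3.31 + log(0.151/0.357) = 3.31 + (-0.374)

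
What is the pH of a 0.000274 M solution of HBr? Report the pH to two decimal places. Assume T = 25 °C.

pH = 3.56

HBr is a strong acid and dissociates completely, so [H+] = 0.000274 M.
pH = -log(0.000274) = 3.56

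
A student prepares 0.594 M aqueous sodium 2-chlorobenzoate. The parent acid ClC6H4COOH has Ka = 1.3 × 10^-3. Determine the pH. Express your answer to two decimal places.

ClC6H4COO- is the conjugate base of the weak acid ClC6H4COOH.
Kb = Kw/Ka = 1.0×10^-14 / 1.3 × 10^-3 = 7.69 × 10^-12
From the ICE table, Kb = [OH-]²/(0.594 − [OH-]) = 7.69 × 10^-12.
Neglecting [OH-] in the denominator: [OH-] = √(7.69 × 10^-12 × 0.594) = 2.14 × 10^-6 M
pOH = −log(2.14 × 10^-6) = 5.67; pH = 14.00 − 5.67 = 8.33

pH = 8.33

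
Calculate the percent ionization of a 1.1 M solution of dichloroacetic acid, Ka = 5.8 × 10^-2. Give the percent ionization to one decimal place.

20.5%

Cl2CHCOOH ⇌ Cl2CHCOO- + H+; let x = [H+] at equilibrium.
Solve x² + 0.058x − 0.0638 = 0 → x = 2.25 × 10^-1 M
Fraction ionized = 2.25 × 10^-1 / 1.1 = 0.2045 → 20.5%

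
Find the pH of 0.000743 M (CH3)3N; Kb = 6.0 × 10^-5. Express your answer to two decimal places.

(CH3)3N + H2O ⇌ (CH3)3NH+ + OH-
Kb = [OH-]²/(0.000743 − [OH-]) = 6.0 × 10^-5
[OH-] is not negligible relative to C₀; solve [OH-]² + 6e-05·[OH-] − 4.46e-08 = 0.
[OH-] = [−6e-05 + √(6e-05² + 1.78e-07)]/2 = 1.83 × 10^-4 M
pOH = −log(1.83 × 10^-4) = 3.74; pH = 14.00 − 3.74 = 10.26

pH = 10.26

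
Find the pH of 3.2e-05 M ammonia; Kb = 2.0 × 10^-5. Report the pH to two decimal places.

NH3 + H2O ⇌ NH4+ + OH-
From the ICE table, Kb = [OH-]²/(3.2e-05 − [OH-]) = 2.0 × 10^-5.
The 5% rule fails; solving [OH-]² + Kb·[OH-] − Kb·C₀ = 0 exactly:
[OH-] = (−Kb + √(Kb² + 4·Kb·C₀))/2 = 1.72 × 10^-5 M
pOH = 4.76, so pH = 14.00 − pOH = 9.24

pH = 9.24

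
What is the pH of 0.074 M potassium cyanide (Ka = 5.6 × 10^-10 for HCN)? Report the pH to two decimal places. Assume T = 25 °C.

CN- is the conjugate base of the weak acid HCN.
Kb = Kw/Ka = 1.0×10^-14 / 5.6 × 10^-10 = 1.79 × 10^-5
From the ICE table, Kb = [OH-]²/(0.074 − [OH-]) = 1.79 × 10^-5.
Since Kb ≪ C₀, [OH-] ≈ √(Kb·C₀) = 1.15 × 10^-3 M.
pOH = 2.94, so pH = 14.00 − pOH = 11.06

pH = 11.06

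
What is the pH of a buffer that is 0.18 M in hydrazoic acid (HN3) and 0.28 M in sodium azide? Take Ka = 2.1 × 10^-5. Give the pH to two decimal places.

pKa = −log(2.1 × 10^-5) = 4.678
pH = pKa + log([A⁻]/[HA]) = 4.678 + log(0.28/0.18)
pH = 4.678 + (+0.192) = 4.87

pH = 4.87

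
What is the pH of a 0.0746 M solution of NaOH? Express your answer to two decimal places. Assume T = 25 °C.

NaOH is a strong base; [OH-] = 0.0746 M.
pOH = -log(0.0746) = 1.13
pH = 14.00 - 1.13 = 12.87

pH = 12.87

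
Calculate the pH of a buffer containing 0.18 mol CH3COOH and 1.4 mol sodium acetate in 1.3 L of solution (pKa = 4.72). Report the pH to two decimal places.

pH = 5.61

Henderson–Hasselbalch: pH = pKa + log([CH3COO-]/[CH3COOH]) = 4.72 + log(1.4/0.18)
pH = 4.72 + (+0.891) = 5.61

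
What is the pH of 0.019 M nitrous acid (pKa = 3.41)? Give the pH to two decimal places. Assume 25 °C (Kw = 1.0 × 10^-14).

HNO2 ⇌ NO2- + H+
Ka = 10^(−3.41) = 3.89 × 10^-4
From the ICE table, Ka = x²/(0.019 − x) = 3.89 × 10^-4.
x is not negligible relative to C₀; solve x² + 0.000389·x − 7.39e-06 = 0.
x = (−Ka + √(Ka² + 4·Ka·C₀))/2 = 2.53 × 10^-3 M
pH = −log(2.53 × 10^-3) = 2.60

pH = 2.60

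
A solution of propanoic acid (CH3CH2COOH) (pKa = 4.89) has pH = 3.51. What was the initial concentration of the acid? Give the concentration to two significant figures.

C₀ = 7.7 × 10^-3 M

[H+] = 10^(-3.51) = 3.09 × 10^-4 M = x
Ka = 10^(−4.89) = 1.29 × 10^-5
Ka = x²/(C₀ − x) ⇒ C₀ = x + x²/Ka
C₀ = 3.09 × 10^-4 + (3.09 × 10^-4)²/(1.29 × 10^-5) = 7.71 × 10^-3 M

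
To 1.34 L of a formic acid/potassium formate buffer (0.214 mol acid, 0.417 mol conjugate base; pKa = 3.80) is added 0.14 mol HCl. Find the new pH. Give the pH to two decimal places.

pH = 3.69

After neutralization: n(HCOOH) = 0.354 mol, n(HCOO-) = 0.277 mol.
pH = pKa + log([A⁻]/[HA]) = 3.80 + log(0.277/0.354) = 3.80 -0.107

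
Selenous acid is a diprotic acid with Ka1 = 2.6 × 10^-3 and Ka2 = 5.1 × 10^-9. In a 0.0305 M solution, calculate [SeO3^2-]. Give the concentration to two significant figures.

5.1 × 10^-9 M

First ionization gives [H+] ≈ [HSeO3-] = 7.70 × 10^-3 M.
Second step: Ka2 = [H+][SeO3^2-]/[HSeO3-] ≈ [SeO3^2-] (since [H+] ≈ [HSeO3-]).
So [SeO3^2-] ≈ Ka2.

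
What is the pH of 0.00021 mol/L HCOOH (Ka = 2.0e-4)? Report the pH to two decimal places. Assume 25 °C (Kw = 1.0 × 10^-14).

pH = 3.89

HCOOH ⇌ HCOO- + H+
From the ICE table, Ka = x²/(0.00021 − x) = 2.0 × 10^-4.
Here C₀/Ka ≈ 1.05, so the small-x approximation fails. Use the quadratic:
x = (−Ka + √(Ka² + 4·Ka·C₀))/2 = 1.28 × 10^-4 M
pH = −log(1.28 × 10^-4) = 3.89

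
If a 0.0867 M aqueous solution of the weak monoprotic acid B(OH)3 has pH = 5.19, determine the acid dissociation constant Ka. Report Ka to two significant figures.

[H+] = 10^(-5.19) = 6.46 × 10^-6 M
At equilibrium [HA] = 0.0867 − 6.46 × 10^-6 = 8.67 × 10^-2 M
Ka = [H+][A-]/[HA] = (6.46 × 10^-6)² / 8.67 × 10^-2 = 4.8 × 10^-10

Ka = 4.8 × 10^-10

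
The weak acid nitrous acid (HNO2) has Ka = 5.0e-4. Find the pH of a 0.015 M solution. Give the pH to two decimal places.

HNO2 ⇌ NO2- + H+
From the ICE table, Ka = x²/(0.015 − x) = 5.0 × 10^-4.
Here C₀/Ka ≈ 30, so the small-x approximation fails. Use the quadratic:
x = (−Ka + √(Ka² + 4·Ka·C₀))/2 = 2.50 × 10^-3 M
pH = −log[H+] = −log(2.50 × 10^-3) = 2.60

pH = 2.60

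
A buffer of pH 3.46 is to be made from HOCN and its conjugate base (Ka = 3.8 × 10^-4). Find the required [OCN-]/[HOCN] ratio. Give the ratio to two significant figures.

pKa = -log(3.8 × 10^-4) = 3.420
pH = pKa + log(r) ⇒ log(r) = 3.46 − 3.420 = +0.040
r = [OCN-]/[HOCN] = 10^(+0.040) = 1.1

ratio = 1.1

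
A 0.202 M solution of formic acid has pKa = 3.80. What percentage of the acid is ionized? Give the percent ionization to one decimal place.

2.8%

HCOOH ⇌ HCOO- + H+; let x = [H+] at equilibrium.
Ka = 10^(−3.80) = 1.58 × 10^-4
x ≈ √(Ka·C₀) = √(1.58 × 10^-4 × 0.202) = 5.65 × 10^-3 M
% ionization = x/C₀ × 100% = 5.65 × 10^-3/0.202 × 100% = 2.8%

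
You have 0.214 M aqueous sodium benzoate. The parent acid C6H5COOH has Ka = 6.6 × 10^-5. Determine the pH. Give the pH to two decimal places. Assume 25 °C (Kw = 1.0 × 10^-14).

pH = 8.76

C6H5COO- is the conjugate base of the weak acid C6H5COOH.
Kb = Kw/Ka = 1.0×10^-14 / 6.6 × 10^-5 = 1.52 × 10^-10
Kb = x²/(0.214 − x) = 1.52 × 10^-10
Neglecting x in the denominator: x = √(1.52 × 10^-10 × 0.214) = 5.70 × 10^-6 M
(x/C₀ = 0.0027% < 5%, so the approximation holds.)
pOH = 5.24, so pH = 14.00 − pOH = 8.76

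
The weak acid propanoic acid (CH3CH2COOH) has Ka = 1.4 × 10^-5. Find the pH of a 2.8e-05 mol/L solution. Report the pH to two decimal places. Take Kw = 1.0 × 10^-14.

pH = 4.85

CH3CH2COOH ⇌ CH3CH2COO- + H+
From the ICE table, Ka = [H+]²/(2.8e-05 − [H+]) = 1.4 × 10^-5.
The 5% rule fails; solving [H+]² + Ka·[H+] − Ka·C₀ = 0 exactly:
[H+] = [−1.4e-05 + √(1.4e-05² + 1.57e-09)]/2 = 1.40 × 10^-5 M
pH = −log[H+] = −log(1.40 × 10^-5) = 4.85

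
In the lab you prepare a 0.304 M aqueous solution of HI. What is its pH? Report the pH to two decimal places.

HI is a strong acid and dissociates completely, so [H+] = 0.304 M.
pH = -log(0.304) = 0.52

pH = 0.52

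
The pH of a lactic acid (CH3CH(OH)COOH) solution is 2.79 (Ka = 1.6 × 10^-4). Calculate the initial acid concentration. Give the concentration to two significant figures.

C₀ = 1.8 × 10^-2 M

[H+] = 10^(-2.79) = 1.62 × 10^-3 M = x
Ka = x²/(C₀ − x) ⇒ C₀ = x + x²/Ka
C₀ = 1.62 × 10^-3 + (1.62 × 10^-3)²/(1.6 × 10^-4) = 1.80 × 10^-2 M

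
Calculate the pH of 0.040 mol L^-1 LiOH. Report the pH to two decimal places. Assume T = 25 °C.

LiOH is a strong base; [OH-] = 0.04 M.
pOH = -log(0.04) = 1.40
pH = 14.00 - 1.40 = 12.60

pH = 12.60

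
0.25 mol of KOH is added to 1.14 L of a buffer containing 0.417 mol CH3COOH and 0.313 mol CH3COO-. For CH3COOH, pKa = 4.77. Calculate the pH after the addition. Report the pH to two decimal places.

pH = 5.30

OH- converts CH3COOH to CH3COO-: CH3COOH → 0.167 mol, CH3COO- → 0.563 mol.
pH = pKa + log([A⁻]/[HA]) = 4.77 + log(0.563/0.167) = 4.77 +0.528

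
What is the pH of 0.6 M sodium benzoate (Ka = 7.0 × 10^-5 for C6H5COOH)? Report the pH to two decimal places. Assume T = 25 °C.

C6H5COO- is the conjugate base of the weak acid C6H5COOH.
Kb = Kw/Ka = 1.0×10^-14 / 7.0 × 10^-5 = 1.43 × 10^-10
From the ICE table, Kb = x²/(0.6 − x) = 1.43 × 10^-10.
Since Kb ≪ C₀, x ≈ √(Kb·C₀) = 9.26 × 10^-6 M.
pOH = 5.03, so pH = 14.00 − pOH = 8.97

pH = 8.97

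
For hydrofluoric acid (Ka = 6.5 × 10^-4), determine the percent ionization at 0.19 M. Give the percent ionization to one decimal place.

5.7%

HF ⇌ F- + H+; let x = [H+] at equilibrium.
Solve x² + 0.00065x − 0.000123 = 0 → x = 1.08 × 10^-2 M
% ionization = x/C₀ × 100% = 1.08 × 10^-2/0.19 × 100% = 5.7%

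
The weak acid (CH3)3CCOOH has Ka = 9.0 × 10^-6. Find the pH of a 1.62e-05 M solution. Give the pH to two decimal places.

(CH3)3CCOOH ⇌ (CH3)3CCOO- + H+
From the ICE table, Ka = [H+]²/(1.62e-05 − [H+]) = 9.0 × 10^-6.
[H+] is not negligible relative to C₀; solve [H+]² + 9e-06·[H+] − 1.46e-10 = 0.
[H+] = (−Ka + √(Ka² + 4·Ka·C₀))/2 = 8.39 × 10^-6 M
pH = −log(8.39 × 10^-6) = 5.08

pH = 5.08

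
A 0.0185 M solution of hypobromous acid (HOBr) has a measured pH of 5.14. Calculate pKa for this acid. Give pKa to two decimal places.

pKa = 8.55

[H+] = 10^(-5.14) = 7.24 × 10^-6 M
At equilibrium [HA] = 0.0185 − 7.24 × 10^-6 = 1.85 × 10^-2 M
Ka = [H+][A-]/[HA] = (7.24 × 10^-6)² / 1.85 × 10^-2 = 2.83 × 10^-9
pKa = -log(2.83 × 10^-9) = 8.55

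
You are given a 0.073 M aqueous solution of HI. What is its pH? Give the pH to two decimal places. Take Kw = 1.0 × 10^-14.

HI is a strong acid and dissociates completely, so [H+] = 0.073 M.
pH = -log(0.073) = 1.14

pH = 1.14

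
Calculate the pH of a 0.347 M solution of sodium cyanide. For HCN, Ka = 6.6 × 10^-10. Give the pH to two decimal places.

CN- is the conjugate base of the weak acid HCN.
Kb = Kw/Ka = 1.0×10^-14 / 6.6 × 10^-10 = 1.52 × 10^-5
Kb = [OH-]²/(0.347 − [OH-]) = 1.52 × 10^-5
Neglecting [OH-] in the denominator: [OH-] = √(1.52 × 10^-5 × 0.347) = 2.30 × 10^-3 M
([OH-]/C₀ = 0.66% < 5%, so the approximation holds.)
pOH = −log(2.30 × 10^-3) = 2.64; pH = 14.00 − 2.64 = 11.36

pH = 11.36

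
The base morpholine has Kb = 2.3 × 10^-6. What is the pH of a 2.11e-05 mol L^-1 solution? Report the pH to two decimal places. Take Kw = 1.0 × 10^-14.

pH = 8.77

C4H8ONH + H2O ⇌ C4H8ONH2+ + OH-
From the ICE table, Kb = x²/(2.11e-05 − x) = 2.3 × 10^-6.
Here C₀/Kb ≈ 9.17, so the small-x approximation fails. Use the quadratic:
x = (−Kb + √(Kb² + 4·Kb·C₀))/2 = 5.91 × 10^-6 M
pOH = 5.23, so pH = 14.00 − pOH = 8.77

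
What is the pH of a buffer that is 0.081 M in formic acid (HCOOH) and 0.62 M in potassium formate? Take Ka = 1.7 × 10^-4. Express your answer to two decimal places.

pH = 4.65

pKa = −log(1.7 × 10^-4) = 3.770
pH = pKa + log([A⁻]/[HA]) = 3.770 + log(0.62/0.081)
pH = 3.770 + (+0.884) = 4.65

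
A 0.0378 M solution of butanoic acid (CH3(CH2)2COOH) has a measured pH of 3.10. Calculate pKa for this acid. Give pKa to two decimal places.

[H+] = 10^(-3.10) = 7.94 × 10^-4 M
At equilibrium [HA] = 0.0378 − 7.94 × 10^-4 = 3.70 × 10^-2 M
Ka = [H+][A-]/[HA] = (7.94 × 10^-4)² / 3.70 × 10^-2 = 1.70 × 10^-5
pKa = -log(1.70 × 10^-5) = 4.77

pKa = 4.77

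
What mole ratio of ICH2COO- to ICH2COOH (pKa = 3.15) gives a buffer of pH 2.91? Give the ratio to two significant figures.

ratio = 0.58

pH = pKa + log(r) ⇒ log(r) = 2.91 − 3.15 = -0.24
r = [ICH2COO-]/[ICH2COOH] = 10^(-0.24) = 0.575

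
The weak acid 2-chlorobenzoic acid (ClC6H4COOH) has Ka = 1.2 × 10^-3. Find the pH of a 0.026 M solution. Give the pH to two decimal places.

pH = 2.30

ClC6H4COOH ⇌ ClC6H4COO- + H+
From the ICE table, Ka = [H+]²/(0.026 − [H+]) = 1.2 × 10^-3.
The 5% rule fails; solving [H+]² + Ka·[H+] − Ka·C₀ = 0 exactly:
[H+] = [−0.0012 + √(0.0012² + 0.000125)]/2 = 5.02 × 10^-3 M
pH = −log[H+] = −log(5.02 × 10^-3) = 2.30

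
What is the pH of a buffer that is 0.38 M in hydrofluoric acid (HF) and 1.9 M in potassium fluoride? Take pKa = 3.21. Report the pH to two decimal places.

Henderson–Hasselbalch: pH = pKa + log([F-]/[HF]) = 3.21 + log(1.9/0.38)
pH = 3.21 + (+0.699) = 3.91

pH = 3.91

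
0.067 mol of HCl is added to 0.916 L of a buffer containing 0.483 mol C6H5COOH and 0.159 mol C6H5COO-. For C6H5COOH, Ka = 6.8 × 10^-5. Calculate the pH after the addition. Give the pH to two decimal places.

pH = 3.39

Added H+ converts C6H5COO- to C6H5COOH: C6H5COOH → 0.55 mol, C6H5COO- → 0.092 mol.
pKa = −log(6.8 × 10^-5) = 4.167
Henderson–Hasselbalch with mole ratio 0.092/0.55: pH = 4.167 + (-0.777)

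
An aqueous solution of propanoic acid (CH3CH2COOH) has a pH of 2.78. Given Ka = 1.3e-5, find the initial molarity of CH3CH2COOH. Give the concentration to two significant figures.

C₀ = 2.1 × 10^-1 M

[H+] = 10^(-2.78) = 1.66 × 10^-3 M = x
Ka = x²/(C₀ − x) ⇒ C₀ = x + x²/Ka
C₀ = 1.66 × 10^-3 + (1.66 × 10^-3)²/(1.3 × 10^-5) = 2.14 × 10^-1 M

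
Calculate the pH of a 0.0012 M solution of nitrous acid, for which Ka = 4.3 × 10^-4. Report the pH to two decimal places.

HNO2 ⇌ NO2- + H+
Ka = [H+]²/(0.0012 − [H+]) = 4.3 × 10^-4
Here C₀/Ka ≈ 2.79, so the small-[H+] approximation fails. Use the quadratic:
[H+] = [−0.00043 + √(0.00043² + 2.06e-06)]/2 = 5.35 × 10^-4 M
pH = −log[H+] = −log(5.35 × 10^-4) = 3.27

pH = 3.27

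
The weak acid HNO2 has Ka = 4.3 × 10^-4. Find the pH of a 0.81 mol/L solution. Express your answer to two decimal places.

HNO2 ⇌ NO2- + H+
Ka = [H+]²/(0.81 − [H+]) = 4.3 × 10^-4
Neglecting [H+] in the denominator: [H+] = √(4.3 × 10^-4 × 0.81) = 1.87 × 10^-2 M
Check: 2.3% ionized — well under 5%, approximation valid.
pH = −log[H+] = −log(1.87 × 10^-2) = 1.73

pH = 1.73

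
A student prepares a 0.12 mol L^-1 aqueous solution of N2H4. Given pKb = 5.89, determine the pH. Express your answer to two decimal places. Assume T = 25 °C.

pH = 10.59

N2H4 + H2O ⇌ N2H5+ + OH-
Kb = 10^(−5.89) = 1.29 × 10^-6
From the ICE table, Kb = x²/(0.12 − x) = 1.29 × 10^-6.
Neglecting x in the denominator: x = √(1.29 × 10^-6 × 0.12) = 3.93 × 10^-4 M
(x/C₀ = 0.33% < 5%, so the approximation holds.)
pOH = −log(3.93 × 10^-4) = 3.41; pH = 14.00 − 3.41 = 10.59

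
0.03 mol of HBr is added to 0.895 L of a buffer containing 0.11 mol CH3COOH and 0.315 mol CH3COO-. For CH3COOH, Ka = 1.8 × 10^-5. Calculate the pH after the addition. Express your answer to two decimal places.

After neutralization: n(CH3COOH) = 0.14 mol, n(CH3COO-) = 0.285 mol.
pKa = −log(1.8 × 10^-5) = 4.745
pH = pKa + log(n_CH3COO-/n_CH3COOH) = 4.745 + log(0.285/0.14) = 4.745 + (+0.309)

pH = 5.05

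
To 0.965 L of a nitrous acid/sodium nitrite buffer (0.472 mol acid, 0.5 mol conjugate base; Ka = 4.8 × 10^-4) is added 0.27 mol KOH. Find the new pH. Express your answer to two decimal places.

pH = 3.90

OH- converts HNO2 to NO2-: HNO2 → 0.202 mol, NO2- → 0.77 mol.
pKa = −log(4.8 × 10^-4) = 3.319
Henderson–Hasselbalch with mole ratio 0.77/0.202: pH = 3.319 + (+0.581)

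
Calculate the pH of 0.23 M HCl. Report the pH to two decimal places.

HCl is a strong acid and dissociates completely, so [H+] = 0.23 M.
pH = -log(0.23) = 0.64

pH = 0.64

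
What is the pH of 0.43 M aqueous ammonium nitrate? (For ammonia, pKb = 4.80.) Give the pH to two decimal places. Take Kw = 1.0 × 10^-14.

pH = 4.78

NH4+ is the conjugate acid of the weak base NH3.
Kb = 10^(−4.80) = 1.58 × 10^-5
Ka = Kw/Kb = 1.0×10^-14 / 1.58 × 10^-5 = 6.33 × 10^-10
From the ICE table, Ka = x²/(0.43 − x) = 6.33 × 10^-10.
Assume x ≪ 0.43: x ≈ √(6.33 × 10^-10 × 0.43) = 1.65 × 10^-5 M
Check: 0.0038% ionized — well under 5%, approximation valid.
pH = −log[H+] = −log(1.65 × 10^-5) = 4.78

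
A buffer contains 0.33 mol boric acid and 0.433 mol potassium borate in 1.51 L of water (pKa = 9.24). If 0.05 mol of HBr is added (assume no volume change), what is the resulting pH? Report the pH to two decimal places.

After neutralization: n(B(OH)3) = 0.38 mol, n(B(OH)4-) = 0.383 mol.
pH = pKa + log([A⁻]/[HA]) = 9.24 + log(0.383/0.38) = 9.24 +0.003

pH = 9.24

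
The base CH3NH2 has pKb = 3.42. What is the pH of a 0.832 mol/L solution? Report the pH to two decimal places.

pH = 12.25

CH3NH2 + H2O ⇌ CH3NH3+ + OH-
Kb = 10^(−3.42) = 3.80 × 10^-4
Kb = [OH-]²/(0.832 − [OH-]) = 3.80 × 10^-4
Since Kb ≪ C₀, [OH-] ≈ √(Kb·C₀) = 1.78 × 10^-2 M.
pOH = 1.75, so pH = 14.00 − pOH = 12.25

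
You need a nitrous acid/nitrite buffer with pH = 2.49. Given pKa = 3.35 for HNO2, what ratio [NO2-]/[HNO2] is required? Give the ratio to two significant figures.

ratio = 0.14

pH = pKa + log(r) ⇒ log(r) = 2.49 − 3.35 = -0.86
r = [NO2-]/[HNO2] = 10^(-0.86) = 0.138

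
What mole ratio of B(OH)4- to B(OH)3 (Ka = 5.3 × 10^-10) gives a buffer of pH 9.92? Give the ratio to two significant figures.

ratio = 4.4

pKa = -log(5.3 × 10^-10) = 9.276
pH = pKa + log(r) ⇒ log(r) = 9.92 − 9.276 = +0.644
r = [B(OH)4-]/[B(OH)3] = 10^(+0.644) = 4.41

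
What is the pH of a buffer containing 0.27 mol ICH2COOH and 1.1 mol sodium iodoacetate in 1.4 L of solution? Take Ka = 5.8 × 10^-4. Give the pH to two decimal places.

pH = 3.85

pKa = −log(5.8 × 10^-4) = 3.237
Henderson–Hasselbalch: pH = pKa + log([ICH2COO-]/[ICH2COOH]) = 3.237 + log(1.1/0.27)
pH = 3.237 + (+0.610) = 3.85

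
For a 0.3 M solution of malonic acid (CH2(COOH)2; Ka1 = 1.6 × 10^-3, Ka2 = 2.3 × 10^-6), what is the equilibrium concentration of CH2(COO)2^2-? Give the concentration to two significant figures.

First ionization gives [H+] ≈ [CH2(COOH)COO-] = 2.11 × 10^-2 M.
Second step: Ka2 = [H+][CH2(COO)2^2-]/[CH2(COOH)COO-] ≈ [CH2(COO)2^2-] (since [H+] ≈ [CH2(COOH)COO-]).
So [CH2(COO)2^2-] ≈ Ka2.

2.3 × 10^-6 M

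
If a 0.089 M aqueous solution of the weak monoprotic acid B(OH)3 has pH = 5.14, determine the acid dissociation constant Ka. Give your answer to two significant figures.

Ka = 5.9 × 10^-10

[H+] = 10^(-5.14) = 7.24 × 10^-6 M
At equilibrium [HA] = 0.089 − 7.24 × 10^-6 = 8.90 × 10^-2 M
Ka = [H+][A-]/[HA] = (7.24 × 10^-6)² / 8.90 × 10^-2 = 5.9 × 10^-10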